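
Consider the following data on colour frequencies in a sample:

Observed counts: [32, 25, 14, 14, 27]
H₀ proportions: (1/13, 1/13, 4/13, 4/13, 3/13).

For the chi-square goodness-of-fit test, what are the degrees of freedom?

df = k − 1 = 5 − 1 = 4

degrees of freedom = 4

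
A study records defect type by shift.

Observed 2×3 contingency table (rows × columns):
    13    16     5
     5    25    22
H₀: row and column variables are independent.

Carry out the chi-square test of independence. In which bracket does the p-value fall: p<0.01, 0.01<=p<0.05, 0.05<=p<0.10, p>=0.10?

Row totals [34, 52], col totals [18, 41, 27], n=86
χ² = (13−7.12)²/7.12 + (16−16.21)²/16.21 + (5−10.67)²/10.67 + (5−10.88)²/10.88 + (25−24.79)²/24.79 + (22−16.33)²/16.33 = 13.0386
df = 2
p-value (upper-tail) = 0.00147
→ bracket: p<0.01

p-value bracket: p<0.01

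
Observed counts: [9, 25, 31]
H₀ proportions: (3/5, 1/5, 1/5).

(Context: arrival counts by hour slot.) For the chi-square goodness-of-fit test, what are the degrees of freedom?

degrees of freedom = 2

df = k − 1 = 3 − 1 = 2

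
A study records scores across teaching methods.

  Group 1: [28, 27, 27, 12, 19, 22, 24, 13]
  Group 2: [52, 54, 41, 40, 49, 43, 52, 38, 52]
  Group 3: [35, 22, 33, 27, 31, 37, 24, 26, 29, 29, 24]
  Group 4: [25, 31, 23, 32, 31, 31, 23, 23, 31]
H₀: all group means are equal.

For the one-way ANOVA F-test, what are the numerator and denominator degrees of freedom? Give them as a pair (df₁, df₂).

k = 4 groups, N = 37 total
df = (k−1, N−k) = (4−1, 37−4) = (3, 33)

degrees of freedom = [3, 33]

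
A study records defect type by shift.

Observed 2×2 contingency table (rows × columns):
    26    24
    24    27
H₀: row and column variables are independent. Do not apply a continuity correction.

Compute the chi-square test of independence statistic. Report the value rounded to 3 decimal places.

Row totals [50, 51], col totals [50, 51], n=101
χ² = (26−24.75)²/24.75 + (24−25.25)²/25.25 + (24−25.25)²/25.25 + (27−25.75)²/25.75 = 0.2466
df = 1

test statistic = 0.247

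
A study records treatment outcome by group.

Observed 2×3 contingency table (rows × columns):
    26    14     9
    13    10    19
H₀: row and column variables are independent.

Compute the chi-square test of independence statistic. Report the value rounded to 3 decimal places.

Row totals [49, 42], col totals [39, 24, 28], n=91
χ² = (26−21.00)²/21.00 + (14−12.92)²/12.92 + (9−15.08)²/15.08 + (13−18.00)²/18.00 + (10−11.08)²/11.08 + (19−12.92)²/12.92 = 8.0808
df = 2

test statistic = 8.081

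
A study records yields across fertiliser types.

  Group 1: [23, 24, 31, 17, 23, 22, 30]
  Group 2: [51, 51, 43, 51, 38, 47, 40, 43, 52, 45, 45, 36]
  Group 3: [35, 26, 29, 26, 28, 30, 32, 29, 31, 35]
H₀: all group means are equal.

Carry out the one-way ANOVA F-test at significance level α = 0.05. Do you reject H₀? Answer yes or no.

Group means [24.29, 45.17, 30.10], grand mean 34.931
SSB = Σnᵢ(x̄ᵢ−x̄)² = 2283.867; SSW = ΣΣ(x−x̄ᵢ)² = 555.995
MSB = 2283.867/2 = 1141.9334; MSW = 555.995/26 = 21.3844
F = MSB/MSW = 53.4002
df = (2, 26)
p-value (upper-tail) = 0.00000
At α=0.05: p < α → reject H₀

reject H₀: yes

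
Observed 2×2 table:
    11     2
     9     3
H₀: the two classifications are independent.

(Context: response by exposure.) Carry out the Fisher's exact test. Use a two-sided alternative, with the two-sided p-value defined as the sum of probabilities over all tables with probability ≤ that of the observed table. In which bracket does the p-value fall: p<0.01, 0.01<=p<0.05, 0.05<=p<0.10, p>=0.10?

Margins: r₁=13, r₂=12, c₁=20, c₂=5, n=25
p_obs = C(13,11)·C(12,9)/C(25,20); sum pmf over tables with pmf ≤ p_obs
p-value (two-sided) = 0.64472
→ bracket: p>=0.10

p-value bracket: p>=0.10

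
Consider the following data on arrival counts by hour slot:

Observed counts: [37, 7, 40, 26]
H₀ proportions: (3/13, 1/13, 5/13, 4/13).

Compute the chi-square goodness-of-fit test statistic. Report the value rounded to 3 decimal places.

test statistic = 7.512

n = 110; E_i = n·p_i = [25.38, 8.46, 42.31, 33.85]
χ² = (37−25.38)²/25.38 + (7−8.46)²/8.46 + (40−42.31)²/42.31 + (26−33.85)²/33.85 = 7.5121
df = 3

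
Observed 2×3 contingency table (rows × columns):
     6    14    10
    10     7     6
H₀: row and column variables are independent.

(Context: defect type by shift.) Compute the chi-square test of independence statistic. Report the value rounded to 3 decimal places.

test statistic = 3.469

Row totals [30, 23], col totals [16, 21, 16], n=53
χ² = (6−9.06)²/9.06 + (14−11.89)²/11.89 + (10−9.06)²/9.06 + (10−6.94)²/6.94 + (7−9.11)²/9.11 + (6−6.94)²/6.94 = 3.4693
df = 2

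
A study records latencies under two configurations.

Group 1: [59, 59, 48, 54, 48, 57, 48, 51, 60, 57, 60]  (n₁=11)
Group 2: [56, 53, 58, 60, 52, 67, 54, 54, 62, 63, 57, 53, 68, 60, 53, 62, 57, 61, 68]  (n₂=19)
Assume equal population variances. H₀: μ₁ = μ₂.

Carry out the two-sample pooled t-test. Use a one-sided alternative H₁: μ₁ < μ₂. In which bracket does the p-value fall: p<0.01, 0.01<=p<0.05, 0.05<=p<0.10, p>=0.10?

p-value bracket: 0.01<=p<0.05

x̄₁=54.636, s₁=5.025, n₁=11
x̄₂=58.842, s₂=5.220, n₂=19
s_p² = [10·5.025² + 18·5.220²]/28 = 26.5383
SE = √(s_p²·(1/11+1/19)) = 1.9517
t = (54.636−58.842)/1.9517 = -2.1549
df = 28
p-value (one-sided, H₁ less) = 0.01996
→ bracket: 0.01<=p<0.05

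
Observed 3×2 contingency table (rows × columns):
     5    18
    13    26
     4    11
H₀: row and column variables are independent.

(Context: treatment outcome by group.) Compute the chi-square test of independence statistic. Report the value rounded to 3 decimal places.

test statistic = 0.986

Row totals [23, 39, 15], col totals [22, 55], n=77
χ² = (5−6.57)²/6.57 + (18−16.43)²/16.43 + (13−11.14)²/11.14 + (26−27.86)²/27.86 + (4−4.29)²/4.29 + (11−10.71)²/10.71 = 0.9861
df = 2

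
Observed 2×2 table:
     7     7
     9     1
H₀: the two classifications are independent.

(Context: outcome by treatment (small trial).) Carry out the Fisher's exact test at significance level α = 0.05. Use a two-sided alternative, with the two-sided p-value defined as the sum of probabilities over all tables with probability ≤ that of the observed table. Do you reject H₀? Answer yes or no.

Margins: r₁=14, r₂=10, c₁=16, c₂=8, n=24
p_obs = C(14,7)·C(10,9)/C(24,16); sum pmf over tables with pmf ≤ p_obs
p-value (two-sided) = 0.07908
At α=0.05: p ≥ α → fail to reject H₀

reject H₀: no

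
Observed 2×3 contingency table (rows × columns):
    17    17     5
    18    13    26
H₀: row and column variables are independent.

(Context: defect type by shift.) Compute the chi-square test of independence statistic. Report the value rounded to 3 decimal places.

test statistic = 11.829

Row totals [39, 57], col totals [35, 30, 31], n=96
χ² = (17−14.22)²/14.22 + (17−12.19)²/12.19 + (5−12.59)²/12.59 + (18−20.78)²/20.78 + (13−17.81)²/17.81 + (26−18.41)²/18.41 = 11.8286
df = 2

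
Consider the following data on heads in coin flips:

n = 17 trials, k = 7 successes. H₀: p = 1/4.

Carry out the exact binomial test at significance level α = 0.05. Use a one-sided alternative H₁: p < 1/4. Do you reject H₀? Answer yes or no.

reject H₀: no

Exact binomial: n=17, k=7, p₀=1/4=0.2500
P(X≤7) from Σ C(n,i)·p₀^i·(1−p₀)^(n−i)
p-value (one-sided, H₁ less) = 0.95976
At α=0.05: p ≥ α → fail to reject H₀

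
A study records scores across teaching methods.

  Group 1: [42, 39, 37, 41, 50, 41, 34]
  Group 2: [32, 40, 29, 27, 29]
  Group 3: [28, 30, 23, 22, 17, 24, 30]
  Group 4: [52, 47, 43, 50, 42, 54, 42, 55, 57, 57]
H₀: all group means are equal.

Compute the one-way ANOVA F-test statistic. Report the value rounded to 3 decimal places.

Group means [40.57, 31.40, 24.86, 49.90], grand mean 38.414
SSB = Σnᵢ(x̄ᵢ−x̄)² = 2884.363; SSW = ΣΣ(x−x̄ᵢ)² = 720.671
MSB = 2884.363/3 = 961.4544; MSW = 720.671/25 = 28.8269
F = MSB/MSW = 33.3527
df = (3, 25)

test statistic = 33.353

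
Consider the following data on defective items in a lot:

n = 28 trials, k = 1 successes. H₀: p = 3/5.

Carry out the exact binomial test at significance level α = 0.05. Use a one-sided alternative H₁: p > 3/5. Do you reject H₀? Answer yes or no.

reject H₀: no

Exact binomial: n=28, k=1, p₀=3/5=0.6000
P(X≥1) from Σ C(n,i)·p₀^i·(1−p₀)^(n−i)
p-value (one-sided, H₁ greater) = 1.00000
At α=0.05: p ≥ α → fail to reject H₀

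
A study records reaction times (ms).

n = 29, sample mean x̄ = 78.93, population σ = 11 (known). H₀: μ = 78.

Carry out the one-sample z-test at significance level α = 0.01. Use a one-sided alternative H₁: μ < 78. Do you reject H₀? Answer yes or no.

SE = σ/√n = 11/√29 = 2.0426
z = (x̄−μ₀)/SE = (78.93−78)/2.0426 = 0.4553
p-value (one-sided, H₁ less) = 0.67555
At α=0.01: p ≥ α → fail to reject H₀

reject H₀: no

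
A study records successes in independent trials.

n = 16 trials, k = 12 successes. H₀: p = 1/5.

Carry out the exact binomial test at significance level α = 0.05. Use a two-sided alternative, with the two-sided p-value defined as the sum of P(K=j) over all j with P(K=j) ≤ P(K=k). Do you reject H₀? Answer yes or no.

reject H₀: yes

Exact binomial: n=16, k=12, p₀=1/5=0.2000
P(X=j) = C(n,j)·p₀^j·(1−p₀)^(n−j); p = Σ P(X=j) over j with P(X=j) ≤ P(X=12)
p-value (two-sided) = 0.00000
At α=0.05: p < α → reject H₀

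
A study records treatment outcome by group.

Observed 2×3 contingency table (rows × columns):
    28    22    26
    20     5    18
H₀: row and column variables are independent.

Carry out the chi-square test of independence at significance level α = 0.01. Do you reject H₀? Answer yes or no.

reject H₀: no

Row totals [76, 43], col totals [48, 27, 44], n=119
χ² = (28−30.66)²/30.66 + (22−17.24)²/17.24 + (26−28.10)²/28.10 + (20−17.34)²/17.34 + (5−9.76)²/9.76 + (18−15.90)²/15.90 = 4.7019
df = 2
p-value (upper-tail) = 0.09528
At α=0.01: p ≥ α → fail to reject H₀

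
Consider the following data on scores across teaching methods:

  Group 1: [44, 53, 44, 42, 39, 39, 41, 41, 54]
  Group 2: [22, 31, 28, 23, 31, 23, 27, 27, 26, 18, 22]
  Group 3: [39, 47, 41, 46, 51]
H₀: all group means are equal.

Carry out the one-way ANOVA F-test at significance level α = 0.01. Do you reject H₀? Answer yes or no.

reject H₀: yes

Group means [44.11, 25.27, 44.80], grand mean 35.960
SSB = Σnᵢ(x̄ᵢ−x̄)² = 2245.089; SSW = ΣΣ(x−x̄ᵢ)² = 509.871
MSB = 2245.089/2 = 1122.5446; MSW = 509.871/22 = 23.1759
F = MSB/MSW = 48.4358
df = (2, 22)
p-value (upper-tail) = 0.00000
At α=0.01: p < α → reject H₀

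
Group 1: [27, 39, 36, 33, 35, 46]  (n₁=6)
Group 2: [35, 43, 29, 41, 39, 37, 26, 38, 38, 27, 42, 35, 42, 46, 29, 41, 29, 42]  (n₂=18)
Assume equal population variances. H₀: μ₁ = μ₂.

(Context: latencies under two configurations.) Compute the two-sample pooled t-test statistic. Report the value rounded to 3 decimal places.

x̄₁=36.000, s₁=6.325, n₁=6
x̄₂=36.611, s₂=6.175, n₂=18
s_p² = [5·6.325² + 17·6.175²]/22 = 38.5581
SE = √(s_p²·(1/6+1/18)) = 2.9272
t = (36.000−36.611)/2.9272 = -0.2088
df = 22

test statistic = -0.209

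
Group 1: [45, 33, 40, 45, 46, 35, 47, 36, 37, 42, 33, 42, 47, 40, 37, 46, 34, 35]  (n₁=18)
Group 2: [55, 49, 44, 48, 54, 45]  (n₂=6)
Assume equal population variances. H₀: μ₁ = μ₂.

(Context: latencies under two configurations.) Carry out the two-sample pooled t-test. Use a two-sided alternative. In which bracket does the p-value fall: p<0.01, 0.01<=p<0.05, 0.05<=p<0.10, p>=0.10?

x̄₁=40.000, s₁=5.122, n₁=18
x̄₂=49.167, s₂=4.535, n₂=6
s_p² = [17·5.122² + 5·4.535²]/22 = 24.9470
SE = √(s_p²·(1/18+1/6)) = 2.3545
t = (40.000−49.167)/2.3545 = -3.8932
df = 22
p-value (two-sided) = 0.00078
→ bracket: p<0.01

p-value bracket: p<0.01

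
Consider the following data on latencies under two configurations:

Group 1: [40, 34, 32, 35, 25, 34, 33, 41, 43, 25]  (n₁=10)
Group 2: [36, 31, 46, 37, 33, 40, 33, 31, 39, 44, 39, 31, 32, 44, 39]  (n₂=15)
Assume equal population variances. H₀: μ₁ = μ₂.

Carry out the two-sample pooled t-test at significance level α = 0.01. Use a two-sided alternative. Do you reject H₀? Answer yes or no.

reject H₀: no

x̄₁=34.200, s₁=6.088, n₁=10
x̄₂=37.000, s₂=5.113, n₂=15
s_p² = [9·6.088² + 14·5.113²]/23 = 30.4174
SE = √(s_p²·(1/10+1/15)) = 2.2516
t = (34.200−37.000)/2.2516 = -1.2436
df = 23
p-value (two-sided) = 0.22618
At α=0.01: p ≥ α → fail to reject H₀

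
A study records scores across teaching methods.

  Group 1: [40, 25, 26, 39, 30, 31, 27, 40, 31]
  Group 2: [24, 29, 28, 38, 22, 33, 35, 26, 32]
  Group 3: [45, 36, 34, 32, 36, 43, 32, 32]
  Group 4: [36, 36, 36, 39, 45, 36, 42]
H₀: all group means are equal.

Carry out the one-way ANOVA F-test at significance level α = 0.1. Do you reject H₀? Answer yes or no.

reject H₀: yes

Group means [32.11, 29.67, 36.25, 38.57], grand mean 33.818
SSB = Σnᵢ(x̄ᵢ−x̄)² = 386.806; SSW = ΣΣ(x−x̄ᵢ)² = 776.103
MSB = 386.806/3 = 128.9353; MSW = 776.103/29 = 26.7622
F = MSB/MSW = 4.8178
df = (3, 29)
p-value (upper-tail) = 0.00766
At α=0.1: p < α → reject H₀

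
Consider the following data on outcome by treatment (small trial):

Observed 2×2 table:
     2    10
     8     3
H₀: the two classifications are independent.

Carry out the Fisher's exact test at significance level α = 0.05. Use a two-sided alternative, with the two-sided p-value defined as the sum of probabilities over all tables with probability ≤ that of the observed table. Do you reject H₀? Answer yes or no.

Margins: r₁=12, r₂=11, c₁=10, c₂=13, n=23
p_obs = C(12,2)·C(11,8)/C(23,10); sum pmf over tables with pmf ≤ p_obs
p-value (two-sided) = 0.01228
At α=0.05: p < α → reject H₀

reject H₀: yes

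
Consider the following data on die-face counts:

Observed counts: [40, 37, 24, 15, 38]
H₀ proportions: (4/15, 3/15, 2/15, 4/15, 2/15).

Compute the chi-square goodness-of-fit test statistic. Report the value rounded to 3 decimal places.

n = 154; E_i = n·p_i = [41.07, 30.80, 20.53, 41.07, 20.53]
χ² = (40−41.07)²/41.07 + (37−30.80)²/30.80 + (24−20.53)²/20.53 + (15−41.07)²/41.07 + (38−20.53)²/20.53 = 33.2646
df = 4

test statistic = 33.265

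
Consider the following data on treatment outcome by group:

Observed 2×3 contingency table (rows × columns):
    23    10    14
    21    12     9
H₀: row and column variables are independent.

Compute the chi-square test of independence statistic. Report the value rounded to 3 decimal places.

test statistic = 1.082

Row totals [47, 42], col totals [44, 22, 23], n=89
χ² = (23−23.24)²/23.24 + (10−11.62)²/11.62 + (14−12.15)²/12.15 + (21−20.76)²/20.76 + (12−10.38)²/10.38 + (9−10.85)²/10.85 = 1.0822
df = 2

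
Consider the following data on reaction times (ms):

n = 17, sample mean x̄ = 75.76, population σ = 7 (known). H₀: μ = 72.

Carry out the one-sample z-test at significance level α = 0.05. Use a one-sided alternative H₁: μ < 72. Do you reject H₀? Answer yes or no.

SE = σ/√n = 7/√17 = 1.6977
z = (x̄−μ₀)/SE = (75.76−72)/1.6977 = 2.2147
p-value (one-sided, H₁ less) = 0.98661
At α=0.05: p ≥ α → fail to reject H₀

reject H₀: no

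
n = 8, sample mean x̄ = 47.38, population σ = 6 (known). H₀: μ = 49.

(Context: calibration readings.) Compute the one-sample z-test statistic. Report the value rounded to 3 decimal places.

SE = σ/√n = 6/√8 = 2.1213
z = (x̄−μ₀)/SE = (47.38−49)/2.1213 = -0.7637

test statistic = -0.764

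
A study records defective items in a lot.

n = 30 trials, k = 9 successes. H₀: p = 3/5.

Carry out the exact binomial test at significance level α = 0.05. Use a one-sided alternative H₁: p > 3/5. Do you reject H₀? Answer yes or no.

Exact binomial: n=30, k=9, p₀=3/5=0.6000
P(X≥9) from Σ C(n,i)·p₀^i·(1−p₀)^(n−i)
p-value (one-sided, H₁ greater) = 0.99978
At α=0.05: p ≥ α → fail to reject H₀

reject H₀: no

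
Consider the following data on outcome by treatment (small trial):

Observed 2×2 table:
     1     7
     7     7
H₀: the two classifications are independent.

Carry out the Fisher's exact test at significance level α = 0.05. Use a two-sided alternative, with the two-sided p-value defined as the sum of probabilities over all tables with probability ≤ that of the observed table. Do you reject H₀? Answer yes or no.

Margins: r₁=8, r₂=14, c₁=8, c₂=14, n=22
p_obs = C(8,1)·C(14,7)/C(22,8); sum pmf over tables with pmf ≤ p_obs
p-value (two-sided) = 0.16732
At α=0.05: p ≥ α → fail to reject H₀

reject H₀: no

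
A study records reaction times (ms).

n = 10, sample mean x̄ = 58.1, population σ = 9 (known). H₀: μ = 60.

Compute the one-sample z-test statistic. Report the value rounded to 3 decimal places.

SE = σ/√n = 9/√10 = 2.8460
z = (x̄−μ₀)/SE = (58.1−60)/2.8460 = -0.6676

test statistic = -0.668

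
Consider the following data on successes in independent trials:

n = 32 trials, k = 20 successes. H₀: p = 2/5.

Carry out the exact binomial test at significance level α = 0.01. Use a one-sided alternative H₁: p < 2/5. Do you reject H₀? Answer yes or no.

reject H₀: no

Exact binomial: n=32, k=20, p₀=2/5=0.4000
P(X≤20) from Σ C(n,i)·p₀^i·(1−p₀)^(n−i)
p-value (one-sided, H₁ less) = 0.99699
At α=0.01: p ≥ α → fail to reject H₀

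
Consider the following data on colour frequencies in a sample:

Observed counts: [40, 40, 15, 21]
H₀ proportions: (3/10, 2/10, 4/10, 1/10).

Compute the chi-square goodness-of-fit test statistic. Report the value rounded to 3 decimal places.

test statistic = 41.809

n = 116; E_i = n·p_i = [34.80, 23.20, 46.40, 11.60]
χ² = (40−34.80)²/34.80 + (40−23.20)²/23.20 + (15−46.40)²/46.40 + (21−11.60)²/11.60 = 41.8089
df = 3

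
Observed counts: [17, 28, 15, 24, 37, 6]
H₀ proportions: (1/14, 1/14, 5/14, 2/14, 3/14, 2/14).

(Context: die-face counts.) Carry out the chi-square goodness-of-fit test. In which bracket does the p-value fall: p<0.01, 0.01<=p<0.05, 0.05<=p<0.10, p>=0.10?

n = 127; E_i = n·p_i = [9.07, 9.07, 45.36, 18.14, 27.21, 18.14]
χ² = (17−9.07)²/9.07 + (28−9.07)²/9.07 + (15−45.36)²/45.36 + (24−18.14)²/18.14 + (37−27.21)²/27.21 + (6−18.14)²/18.14 = 80.2808
df = 5
p-value (upper-tail) = 0.00000
→ bracket: p<0.01

p-value bracket: p<0.01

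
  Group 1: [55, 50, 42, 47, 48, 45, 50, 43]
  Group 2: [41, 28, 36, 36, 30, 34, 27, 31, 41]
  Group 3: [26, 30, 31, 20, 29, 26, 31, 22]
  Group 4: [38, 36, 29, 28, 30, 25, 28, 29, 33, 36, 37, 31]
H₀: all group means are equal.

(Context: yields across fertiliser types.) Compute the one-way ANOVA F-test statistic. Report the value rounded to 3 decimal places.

Group means [47.50, 33.78, 26.88, 31.67], grand mean 34.568
SSB = Σnᵢ(x̄ᵢ−x̄)² = 1917.984; SSW = ΣΣ(x−x̄ᵢ)² = 659.097
MSB = 1917.984/3 = 639.3280; MSW = 659.097/33 = 19.9726
F = MSB/MSW = 32.0102
df = (3, 33)

test statistic = 32.010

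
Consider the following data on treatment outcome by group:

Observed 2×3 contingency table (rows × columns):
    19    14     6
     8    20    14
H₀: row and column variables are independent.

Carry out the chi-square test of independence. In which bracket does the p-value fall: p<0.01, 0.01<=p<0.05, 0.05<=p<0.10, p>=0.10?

Row totals [39, 42], col totals [27, 34, 20], n=81
χ² = (19−13.00)²/13.00 + (14−16.37)²/16.37 + (6−9.63)²/9.63 + (8−14.00)²/14.00 + (20−17.63)²/17.63 + (14−10.37)²/10.37 = 8.6410
df = 2
p-value (upper-tail) = 0.01329
→ bracket: 0.01<=p<0.05

p-value bracket: 0.01<=p<0.05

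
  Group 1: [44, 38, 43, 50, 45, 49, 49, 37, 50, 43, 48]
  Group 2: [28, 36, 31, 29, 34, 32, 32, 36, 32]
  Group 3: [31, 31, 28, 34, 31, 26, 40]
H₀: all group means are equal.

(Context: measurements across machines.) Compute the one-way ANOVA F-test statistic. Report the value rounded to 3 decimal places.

test statistic = 34.210

Group means [45.09, 32.22, 31.57], grand mean 37.296
SSB = Σnᵢ(x̄ᵢ−x̄)² = 1129.451; SSW = ΣΣ(x−x̄ᵢ)² = 396.179
MSB = 1129.451/2 = 564.7253; MSW = 396.179/24 = 16.5075
F = MSB/MSW = 34.2103
df = (2, 24)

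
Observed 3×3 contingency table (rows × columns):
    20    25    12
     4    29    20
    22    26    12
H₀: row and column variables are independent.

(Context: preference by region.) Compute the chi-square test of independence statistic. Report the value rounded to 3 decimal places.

test statistic = 16.016

Row totals [57, 53, 60], col totals [46, 80, 44], n=170
χ² = (20−15.42)²/15.42 + (25−26.82)²/26.82 + (12−14.75)²/14.75 + (4−14.34)²/14.34 + (29−24.94)²/24.94 + (20−13.72)²/13.72 + (22−16.24)²/16.24 + (26−28.24)²/28.24 + (12−15.53)²/15.53 = 16.0161
df = 4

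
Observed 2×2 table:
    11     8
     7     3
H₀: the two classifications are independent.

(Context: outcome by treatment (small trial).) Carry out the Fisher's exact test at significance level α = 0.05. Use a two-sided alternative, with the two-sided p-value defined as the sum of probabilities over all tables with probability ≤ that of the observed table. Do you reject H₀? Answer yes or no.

reject H₀: no

Margins: r₁=19, r₂=10, c₁=18, c₂=11, n=29
p_obs = C(19,11)·C(10,7)/C(29,18); sum pmf over tables with pmf ≤ p_obs
p-value (two-sided) = 0.69415
At α=0.05: p ≥ α → fail to reject H₀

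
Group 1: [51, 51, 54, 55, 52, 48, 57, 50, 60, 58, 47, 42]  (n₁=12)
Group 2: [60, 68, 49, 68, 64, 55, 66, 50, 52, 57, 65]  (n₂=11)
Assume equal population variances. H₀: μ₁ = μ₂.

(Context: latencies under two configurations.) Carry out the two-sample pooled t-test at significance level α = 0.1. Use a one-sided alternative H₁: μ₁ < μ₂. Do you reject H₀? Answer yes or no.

x̄₁=52.083, s₁=5.089, n₁=12
x̄₂=59.455, s₂=7.216, n₂=11
s_p² = [11·5.089² + 10·7.216²]/21 = 38.3640
SE = √(s_p²·(1/12+1/11)) = 2.5855
t = (52.083−59.455)/2.5855 = -2.8510
df = 21
p-value (one-sided, H₁ less) = 0.00478
At α=0.1: p < α → reject H₀

reject H₀: yes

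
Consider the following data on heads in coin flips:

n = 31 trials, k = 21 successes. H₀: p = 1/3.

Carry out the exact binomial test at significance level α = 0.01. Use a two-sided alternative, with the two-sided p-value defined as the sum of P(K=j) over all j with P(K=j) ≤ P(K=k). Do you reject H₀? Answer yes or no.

reject H₀: yes

Exact binomial: n=31, k=21, p₀=1/3=0.3333
P(X=j) = C(n,j)·p₀^j·(1−p₀)^(n−j); p = Σ P(X=j) over j with P(X=j) ≤ P(X=21)
p-value (two-sided) = 0.00015
At α=0.01: p < α → reject H₀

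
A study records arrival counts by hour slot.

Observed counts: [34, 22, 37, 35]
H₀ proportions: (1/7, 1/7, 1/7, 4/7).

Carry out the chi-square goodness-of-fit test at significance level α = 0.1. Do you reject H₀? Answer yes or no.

reject H₀: yes

n = 128; E_i = n·p_i = [18.29, 18.29, 18.29, 73.14]
χ² = (34−18.29)²/18.29 + (22−18.29)²/18.29 + (37−18.29)²/18.29 + (35−73.14)²/73.14 = 53.3027
df = 3
p-value (upper-tail) = 0.00000
At α=0.1: p < α → reject H₀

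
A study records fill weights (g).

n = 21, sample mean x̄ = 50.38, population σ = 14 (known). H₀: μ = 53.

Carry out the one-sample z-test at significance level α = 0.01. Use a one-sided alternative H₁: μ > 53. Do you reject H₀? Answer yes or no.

reject H₀: no

SE = σ/√n = 14/√21 = 3.0551
z = (x̄−μ₀)/SE = (50.38−53)/3.0551 = -0.8576
p-value (one-sided, H₁ greater) = 0.80444
At α=0.01: p ≥ α → fail to reject H₀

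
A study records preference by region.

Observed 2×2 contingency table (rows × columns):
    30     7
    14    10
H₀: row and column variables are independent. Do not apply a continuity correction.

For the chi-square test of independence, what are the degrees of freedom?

df = (r−1)(c−1) = (2−1)·(2−1) = 1

degrees of freedom = 1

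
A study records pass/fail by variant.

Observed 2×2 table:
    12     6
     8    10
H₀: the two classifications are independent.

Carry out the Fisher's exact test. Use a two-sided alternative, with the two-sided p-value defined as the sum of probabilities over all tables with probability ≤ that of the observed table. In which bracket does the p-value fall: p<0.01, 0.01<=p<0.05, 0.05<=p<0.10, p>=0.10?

Margins: r₁=18, r₂=18, c₁=20, c₂=16, n=36
p_obs = C(18,12)·C(18,8)/C(36,20); sum pmf over tables with pmf ≤ p_obs
p-value (two-sided) = 0.31453
→ bracket: p>=0.10

p-value bracket: p>=0.10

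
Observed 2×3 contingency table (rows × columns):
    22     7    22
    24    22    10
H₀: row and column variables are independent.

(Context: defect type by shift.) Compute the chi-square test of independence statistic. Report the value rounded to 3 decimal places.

test statistic = 12.138

Row totals [51, 56], col totals [46, 29, 32], n=107
χ² = (22−21.93)²/21.93 + (7−13.82)²/13.82 + (22−15.25)²/15.25 + (24−24.07)²/24.07 + (22−15.18)²/15.18 + (10−16.75)²/16.75 = 12.1384
df = 2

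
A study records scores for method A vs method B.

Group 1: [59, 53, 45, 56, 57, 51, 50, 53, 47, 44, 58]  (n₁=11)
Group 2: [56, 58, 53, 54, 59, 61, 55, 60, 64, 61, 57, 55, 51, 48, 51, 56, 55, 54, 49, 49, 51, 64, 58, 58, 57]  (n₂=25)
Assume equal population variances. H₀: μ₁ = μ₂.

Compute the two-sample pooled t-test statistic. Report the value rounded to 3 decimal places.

test statistic = -2.169

x̄₁=52.091, s₁=5.205, n₁=11
x̄₂=55.760, s₂=4.437, n₂=25
s_p² = [10·5.205² + 24·4.437²]/34 = 21.8667
SE = √(s_p²·(1/11+1/25)) = 1.6919
t = (52.091−55.760)/1.6919 = -2.1686
df = 34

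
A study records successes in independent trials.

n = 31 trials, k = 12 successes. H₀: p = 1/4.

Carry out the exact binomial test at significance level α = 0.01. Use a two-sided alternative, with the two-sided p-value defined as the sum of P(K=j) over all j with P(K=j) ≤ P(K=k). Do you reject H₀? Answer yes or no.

Exact binomial: n=31, k=12, p₀=1/4=0.2500
P(X=j) = C(n,j)·p₀^j·(1−p₀)^(n−j); p = Σ P(X=j) over j with P(X=j) ≤ P(X=12)
p-value (two-sided) = 0.09516
At α=0.01: p ≥ α → fail to reject H₀

reject H₀: no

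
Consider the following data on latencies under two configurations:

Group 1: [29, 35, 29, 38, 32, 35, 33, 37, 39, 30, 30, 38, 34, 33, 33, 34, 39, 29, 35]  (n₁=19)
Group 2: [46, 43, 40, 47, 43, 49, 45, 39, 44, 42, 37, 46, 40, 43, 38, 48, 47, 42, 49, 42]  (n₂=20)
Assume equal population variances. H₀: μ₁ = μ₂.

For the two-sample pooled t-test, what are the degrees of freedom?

degrees of freedom = 37

df = n₁ + n₂ − 2 = 19 + 20 − 2 = 37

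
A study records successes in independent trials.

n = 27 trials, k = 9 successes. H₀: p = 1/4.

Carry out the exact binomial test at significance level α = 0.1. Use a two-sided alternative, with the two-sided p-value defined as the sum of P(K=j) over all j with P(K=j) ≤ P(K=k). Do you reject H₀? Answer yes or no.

reject H₀: no

Exact binomial: n=27, k=9, p₀=1/4=0.2500
P(X=j) = C(n,j)·p₀^j·(1−p₀)^(n−j); p = Σ P(X=j) over j with P(X=j) ≤ P(X=9)
p-value (two-sided) = 0.37237
At α=0.1: p ≥ α → fail to reject H₀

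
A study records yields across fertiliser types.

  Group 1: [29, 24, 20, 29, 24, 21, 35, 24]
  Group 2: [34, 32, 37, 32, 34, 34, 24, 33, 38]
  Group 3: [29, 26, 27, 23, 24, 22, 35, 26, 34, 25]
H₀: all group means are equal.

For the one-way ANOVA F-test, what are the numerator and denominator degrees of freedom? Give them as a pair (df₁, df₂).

k = 3 groups, N = 27 total
df = (k−1, N−k) = (3−1, 27−3) = (2, 24)

degrees of freedom = [2, 24]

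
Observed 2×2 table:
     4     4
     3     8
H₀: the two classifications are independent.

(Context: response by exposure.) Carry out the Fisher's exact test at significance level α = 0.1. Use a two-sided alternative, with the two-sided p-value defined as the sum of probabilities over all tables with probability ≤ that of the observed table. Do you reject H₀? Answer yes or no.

Margins: r₁=8, r₂=11, c₁=7, c₂=12, n=19
p_obs = C(8,4)·C(11,3)/C(19,7); sum pmf over tables with pmf ≤ p_obs
p-value (two-sided) = 0.37652
At α=0.1: p ≥ α → fail to reject H₀

reject H₀: no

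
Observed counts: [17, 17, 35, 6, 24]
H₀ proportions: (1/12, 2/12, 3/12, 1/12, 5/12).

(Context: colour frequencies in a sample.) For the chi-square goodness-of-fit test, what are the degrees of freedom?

degrees of freedom = 4

df = k − 1 = 5 − 1 = 4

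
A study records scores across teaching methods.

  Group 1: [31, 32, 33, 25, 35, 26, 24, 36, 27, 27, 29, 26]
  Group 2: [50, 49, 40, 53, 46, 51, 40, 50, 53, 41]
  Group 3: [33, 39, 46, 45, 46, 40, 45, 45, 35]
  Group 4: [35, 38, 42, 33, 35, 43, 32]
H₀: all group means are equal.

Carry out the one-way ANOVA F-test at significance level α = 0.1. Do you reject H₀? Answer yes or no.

Group means [29.25, 47.30, 41.56, 36.86], grand mean 38.316
SSB = Σnᵢ(x̄ᵢ−x̄)² = 1902.781; SSW = ΣΣ(x−x̄ᵢ)² = 735.429
MSB = 1902.781/3 = 634.2604; MSW = 735.429/34 = 21.6303
F = MSB/MSW = 29.3228
df = (3, 34)
p-value (upper-tail) = 0.00000
At α=0.1: p < α → reject H₀

reject H₀: yes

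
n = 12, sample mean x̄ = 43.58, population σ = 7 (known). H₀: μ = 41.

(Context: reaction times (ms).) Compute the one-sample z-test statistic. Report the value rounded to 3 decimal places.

test statistic = 1.277

SE = σ/√n = 7/√12 = 2.0207
z = (x̄−μ₀)/SE = (43.58−41)/2.0207 = 1.2768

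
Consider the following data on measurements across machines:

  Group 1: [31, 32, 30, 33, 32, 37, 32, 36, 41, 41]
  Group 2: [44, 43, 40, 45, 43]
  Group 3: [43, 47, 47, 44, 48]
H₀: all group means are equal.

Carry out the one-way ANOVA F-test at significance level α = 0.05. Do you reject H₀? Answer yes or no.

Group means [34.50, 43.00, 45.80], grand mean 39.450
SSB = Σnᵢ(x̄ᵢ−x̄)² = 509.650; SSW = ΣΣ(x−x̄ᵢ)² = 179.300
MSB = 509.650/2 = 254.8250; MSW = 179.300/17 = 10.5471
F = MSB/MSW = 24.1608
df = (2, 17)
p-value (upper-tail) = 0.00001
At α=0.05: p < α → reject H₀

reject H₀: yes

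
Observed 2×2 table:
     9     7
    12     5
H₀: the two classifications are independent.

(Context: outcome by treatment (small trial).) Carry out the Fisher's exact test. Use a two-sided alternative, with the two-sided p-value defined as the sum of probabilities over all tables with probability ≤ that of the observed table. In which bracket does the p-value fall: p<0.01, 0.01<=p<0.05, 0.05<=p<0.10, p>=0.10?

Margins: r₁=16, r₂=17, c₁=21, c₂=12, n=33
p_obs = C(16,9)·C(17,12)/C(33,21); sum pmf over tables with pmf ≤ p_obs
p-value (two-sided) = 0.48127
→ bracket: p>=0.10

p-value bracket: p>=0.10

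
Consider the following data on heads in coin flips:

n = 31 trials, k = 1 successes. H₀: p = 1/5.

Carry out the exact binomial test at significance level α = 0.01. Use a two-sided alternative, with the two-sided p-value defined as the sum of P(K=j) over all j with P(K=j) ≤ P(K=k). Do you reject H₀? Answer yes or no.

reject H₀: no

Exact binomial: n=31, k=1, p₀=1/5=0.2000
P(X=j) = C(n,j)·p₀^j·(1−p₀)^(n−j); p = Σ P(X=j) over j with P(X=j) ≤ P(X=1)
p-value (two-sided) = 0.01305
At α=0.01: p ≥ α → fail to reject H₀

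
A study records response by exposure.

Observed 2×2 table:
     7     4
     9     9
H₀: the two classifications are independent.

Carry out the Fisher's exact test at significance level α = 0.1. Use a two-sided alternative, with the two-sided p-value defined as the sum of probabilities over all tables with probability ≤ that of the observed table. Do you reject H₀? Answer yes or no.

reject H₀: no

Margins: r₁=11, r₂=18, c₁=16, c₂=13, n=29
p_obs = C(11,7)·C(18,9)/C(29,16); sum pmf over tables with pmf ≤ p_obs
p-value (two-sided) = 0.70211
At α=0.1: p ≥ α → fail to reject H₀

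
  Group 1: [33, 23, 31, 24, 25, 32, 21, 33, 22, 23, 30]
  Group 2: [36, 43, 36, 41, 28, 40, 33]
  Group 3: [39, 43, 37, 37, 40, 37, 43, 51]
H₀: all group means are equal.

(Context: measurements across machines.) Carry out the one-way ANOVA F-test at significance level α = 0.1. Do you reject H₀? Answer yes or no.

reject H₀: yes

Group means [27.00, 36.71, 40.88], grand mean 33.885
SSB = Σnᵢ(x̄ᵢ−x̄)² = 968.350; SSW = ΣΣ(x−x̄ᵢ)² = 548.304
MSB = 968.350/2 = 484.1751; MSW = 548.304/23 = 23.8393
F = MSB/MSW = 20.3100
df = (2, 23)
p-value (upper-tail) = 0.00001
At α=0.1: p < α → reject H₀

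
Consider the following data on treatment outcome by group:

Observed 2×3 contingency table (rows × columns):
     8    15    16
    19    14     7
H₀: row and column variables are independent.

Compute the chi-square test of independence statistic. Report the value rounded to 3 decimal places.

Row totals [39, 40], col totals [27, 29, 23], n=79
χ² = (8−13.33)²/13.33 + (15−14.32)²/14.32 + (16−11.35)²/11.35 + (19−13.67)²/13.67 + (14−14.68)²/14.68 + (7−11.65)²/11.65 = 8.0263
df = 2

test statistic = 8.026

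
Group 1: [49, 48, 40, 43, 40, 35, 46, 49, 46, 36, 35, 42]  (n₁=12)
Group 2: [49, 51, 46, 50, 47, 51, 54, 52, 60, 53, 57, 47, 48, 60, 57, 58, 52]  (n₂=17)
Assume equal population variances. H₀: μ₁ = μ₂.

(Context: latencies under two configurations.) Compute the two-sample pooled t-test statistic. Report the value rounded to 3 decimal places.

x̄₁=42.417, s₁=5.282, n₁=12
x̄₂=52.471, s₂=4.557, n₂=17
s_p² = [11·5.282² + 16·4.557²]/27 = 23.6723
SE = √(s_p²·(1/12+1/17)) = 1.8344
t = (42.417−52.471)/1.8344 = -5.4806
df = 27

test statistic = -5.481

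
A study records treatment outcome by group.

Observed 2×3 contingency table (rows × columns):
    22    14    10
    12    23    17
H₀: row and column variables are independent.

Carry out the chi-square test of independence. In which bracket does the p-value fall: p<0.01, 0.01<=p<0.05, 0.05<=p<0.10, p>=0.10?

p-value bracket: 0.01<=p<0.05

Row totals [46, 52], col totals [34, 37, 27], n=98
χ² = (22−15.96)²/15.96 + (14−17.37)²/17.37 + (10−12.67)²/12.67 + (12−18.04)²/18.04 + (23−19.63)²/19.63 + (17−14.33)²/14.33 = 6.6026
df = 2
p-value (upper-tail) = 0.03684
→ bracket: 0.01<=p<0.05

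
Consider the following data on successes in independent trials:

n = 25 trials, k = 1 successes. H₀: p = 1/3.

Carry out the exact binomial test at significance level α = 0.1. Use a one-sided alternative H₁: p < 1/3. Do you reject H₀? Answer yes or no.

Exact binomial: n=25, k=1, p₀=1/3=0.3333
P(X≤1) from Σ C(n,i)·p₀^i·(1−p₀)^(n−i)
p-value (one-sided, H₁ less) = 0.00053
At α=0.1: p < α → reject H₀

reject H₀: yes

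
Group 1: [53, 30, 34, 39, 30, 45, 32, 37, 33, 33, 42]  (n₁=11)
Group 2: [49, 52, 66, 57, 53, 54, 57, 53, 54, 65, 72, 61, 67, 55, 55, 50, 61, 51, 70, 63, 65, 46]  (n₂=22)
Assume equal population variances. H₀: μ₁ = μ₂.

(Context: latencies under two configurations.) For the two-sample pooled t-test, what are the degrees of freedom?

degrees of freedom = 31

df = n₁ + n₂ − 2 = 11 + 22 − 2 = 31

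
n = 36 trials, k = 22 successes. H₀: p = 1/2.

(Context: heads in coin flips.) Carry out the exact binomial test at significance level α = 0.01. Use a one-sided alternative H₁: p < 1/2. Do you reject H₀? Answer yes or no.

reject H₀: no

Exact binomial: n=36, k=22, p₀=1/2=0.5000
P(X≤22) from Σ C(n,i)·p₀^i·(1−p₀)^(n−i)
p-value (one-sided, H₁ less) = 0.93375
At α=0.01: p ≥ α → fail to reject H₀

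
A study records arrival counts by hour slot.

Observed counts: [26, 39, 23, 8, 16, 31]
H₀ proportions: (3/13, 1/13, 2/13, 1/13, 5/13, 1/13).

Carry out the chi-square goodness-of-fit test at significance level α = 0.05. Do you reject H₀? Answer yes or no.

reject H₀: yes

n = 143; E_i = n·p_i = [33.00, 11.00, 22.00, 11.00, 55.00, 11.00]
χ² = (26−33.00)²/33.00 + (39−11.00)²/11.00 + (23−22.00)²/22.00 + (8−11.00)²/11.00 + (16−55.00)²/55.00 + (31−11.00)²/11.00 = 137.6394
df = 5
p-value (upper-tail) = 0.00000
At α=0.05: p < α → reject H₀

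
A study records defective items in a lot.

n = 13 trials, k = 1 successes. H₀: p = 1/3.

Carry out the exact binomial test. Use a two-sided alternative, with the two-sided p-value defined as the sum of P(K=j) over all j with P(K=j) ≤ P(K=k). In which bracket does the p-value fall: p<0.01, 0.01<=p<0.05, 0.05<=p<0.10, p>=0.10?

Exact binomial: n=13, k=1, p₀=1/3=0.3333
P(X=j) = C(n,j)·p₀^j·(1−p₀)^(n−j); p = Σ P(X=j) over j with P(X=j) ≤ P(X=1)
p-value (two-sided) = 0.07319
→ bracket: 0.05<=p<0.10

p-value bracket: 0.05<=p<0.10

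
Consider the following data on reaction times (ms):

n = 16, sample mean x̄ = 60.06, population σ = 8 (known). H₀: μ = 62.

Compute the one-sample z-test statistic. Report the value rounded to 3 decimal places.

SE = σ/√n = 8/√16 = 2.0000
z = (x̄−μ₀)/SE = (60.06−62)/2.0000 = -0.9700

test statistic = -0.970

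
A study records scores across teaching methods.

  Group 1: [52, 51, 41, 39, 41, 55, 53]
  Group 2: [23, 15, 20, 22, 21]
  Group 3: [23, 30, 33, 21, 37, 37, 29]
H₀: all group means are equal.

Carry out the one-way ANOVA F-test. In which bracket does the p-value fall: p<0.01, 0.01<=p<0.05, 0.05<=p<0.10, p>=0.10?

Group means [47.43, 20.20, 30.00], grand mean 33.842
SSB = Σnᵢ(x̄ᵢ−x̄)² = 2326.012; SSW = ΣΣ(x−x̄ᵢ)² = 552.514
MSB = 2326.012/2 = 1163.0060; MSW = 552.514/16 = 34.5321
F = MSB/MSW = 33.6789
df = (2, 16)
p-value (upper-tail) = 0.00000
→ bracket: p<0.01

p-value bracket: p<0.01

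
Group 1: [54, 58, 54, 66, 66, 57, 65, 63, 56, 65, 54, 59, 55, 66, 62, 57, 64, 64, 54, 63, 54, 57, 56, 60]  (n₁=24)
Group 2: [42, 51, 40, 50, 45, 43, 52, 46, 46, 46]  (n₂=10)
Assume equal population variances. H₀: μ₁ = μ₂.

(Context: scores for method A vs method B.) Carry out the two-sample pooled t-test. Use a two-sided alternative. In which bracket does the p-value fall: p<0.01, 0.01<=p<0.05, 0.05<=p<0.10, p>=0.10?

x̄₁=59.542, s₁=4.549, n₁=24
x̄₂=46.100, s₂=3.929, n₂=10
s_p² = [23·4.549² + 9·3.929²]/32 = 19.2143
SE = √(s_p²·(1/24+1/10)) = 1.6499
t = (59.542−46.100)/1.6499 = 8.1472
df = 32
p-value (two-sided) = 0.00000
→ bracket: p<0.01

p-value bracket: p<0.01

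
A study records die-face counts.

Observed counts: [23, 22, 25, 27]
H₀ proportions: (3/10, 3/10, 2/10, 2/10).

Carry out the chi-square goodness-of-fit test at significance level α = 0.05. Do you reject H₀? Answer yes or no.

n = 97; E_i = n·p_i = [29.10, 29.10, 19.40, 19.40]
χ² = (23−29.10)²/29.10 + (22−29.10)²/29.10 + (25−19.40)²/19.40 + (27−19.40)²/19.40 = 7.6048
df = 3
p-value (upper-tail) = 0.05493
At α=0.05: p ≥ α → fail to reject H₀

reject H₀: no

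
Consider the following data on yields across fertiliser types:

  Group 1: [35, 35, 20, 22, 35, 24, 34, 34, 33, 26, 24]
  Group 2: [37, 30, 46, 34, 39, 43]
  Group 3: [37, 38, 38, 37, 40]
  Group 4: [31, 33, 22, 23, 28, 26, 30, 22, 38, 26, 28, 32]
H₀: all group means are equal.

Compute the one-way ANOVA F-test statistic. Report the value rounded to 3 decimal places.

test statistic = 8.239

Group means [29.27, 38.17, 38.00, 28.25], grand mean 31.765
SSB = Σnᵢ(x̄ᵢ−x̄)² = 656.852; SSW = ΣΣ(x−x̄ᵢ)² = 797.265
MSB = 656.852/3 = 218.9508; MSW = 797.265/30 = 26.5755
F = MSB/MSW = 8.2388
df = (3, 30)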